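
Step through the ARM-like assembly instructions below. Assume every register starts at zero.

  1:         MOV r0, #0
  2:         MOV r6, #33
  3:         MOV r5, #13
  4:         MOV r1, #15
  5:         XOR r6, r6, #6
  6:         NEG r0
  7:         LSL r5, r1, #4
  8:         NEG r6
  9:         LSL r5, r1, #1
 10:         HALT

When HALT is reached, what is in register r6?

-39

after MOV r0, #0: r0=0
after MOV r6, #33: r6=33
after MOV r5, #13: r5=13
after MOV r1, #15: r1=15
after XOR r6, r6, #6: r6=33^6=39
after NEG r0: r0=-(0)=0
after LSL r5, r1, #4: r5=15<<4=240
after NEG r6: r6=-(39)=-39
after LSL r5, r1, #1: r5=15<<1=30
halt.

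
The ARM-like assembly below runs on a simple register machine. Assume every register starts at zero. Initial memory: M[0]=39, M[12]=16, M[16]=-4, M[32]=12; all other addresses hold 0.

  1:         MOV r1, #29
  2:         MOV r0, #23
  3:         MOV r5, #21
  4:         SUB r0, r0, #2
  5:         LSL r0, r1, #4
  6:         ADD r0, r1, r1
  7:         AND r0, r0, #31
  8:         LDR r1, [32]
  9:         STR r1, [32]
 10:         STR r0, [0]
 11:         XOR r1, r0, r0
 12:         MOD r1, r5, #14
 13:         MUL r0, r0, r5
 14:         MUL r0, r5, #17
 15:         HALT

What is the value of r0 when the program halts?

357

MOV r1, #29 → r1=29
MOV r0, #23 → r0=23
MOV r5, #21 → r5=21
SUB r0, r0, #2 → r0=23-2=21
LSL r0, r1, #4 → r0=29<<4=464
ADD r0, r1, r1 → r0=29+29=58
AND r0, r0, #31 → r0=58&31=26
LDR r1, [32] → r1=M[32]=12
STR r1, [32] → M[32]=12
STR r0, [0] → M[0]=26
XOR r1, r0, r0 → r1=26^26=0
MOD r1, r5, #14 → r1=21%14=7
MUL r0, r0, r5 → r0=26*21=546
MUL r0, r5, #17 → r0=21*17=357
halt.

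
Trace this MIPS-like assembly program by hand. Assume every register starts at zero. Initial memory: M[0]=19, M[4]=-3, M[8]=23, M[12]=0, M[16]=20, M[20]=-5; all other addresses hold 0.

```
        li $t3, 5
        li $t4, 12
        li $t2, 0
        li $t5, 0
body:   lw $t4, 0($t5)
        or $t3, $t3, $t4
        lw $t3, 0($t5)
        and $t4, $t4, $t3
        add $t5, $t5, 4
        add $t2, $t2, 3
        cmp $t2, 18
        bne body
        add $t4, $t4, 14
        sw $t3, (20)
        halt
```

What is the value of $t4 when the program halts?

9

li $t3, 5 → $t3=5
li $t4, 12 → $t4=12
li $t2, 0 → $t2=0
li $t5, 0 → $t5=0
lw $t4, 0($t5) → $t4=M[0]=19
or $t3, $t3, $t4 → $t3=5|19=23
lw $t3, 0($t5) → $t3=M[0]=19
and $t4, $t4, $t3 → $t4=19&19=19
add $t5, $t5, 4 → $t5=0+4=4
add $t2, $t2, 3 → $t2=0+3=3
cmp $t2, 18  (cmp 3,18)
bne body: taken
lw $t4, 0($t5) → $t4=M[4]=-3
or $t3, $t3, $t4 → $t3=19|(-3)=-1
lw $t3, 0($t5) → $t3=M[4]=-3
and $t4, $t4, $t3 → $t4=(-3)&(-3)=-3
add $t5, $t5, 4 → $t5=4+4=8
add $t2, $t2, 3 → $t2=3+3=6
cmp $t2, 18  (cmp 6,18)
bne body: taken
lw $t4, 0($t5) → $t4=M[8]=23
or $t3, $t3, $t4 → $t3=(-3)|23=-1
lw $t3, 0($t5) → $t3=M[8]=23
and $t4, $t4, $t3 → $t4=23&23=23
add $t5, $t5, 4 → $t5=8+4=12
add $t2, $t2, 3 → $t2=6+3=9
cmp $t2, 18  (cmp 9,18)
bne body: taken
lw $t4, 0($t5) → $t4=M[12]=0
or $t3, $t3, $t4 → $t3=23|0=23
lw $t3, 0($t5) → $t3=M[12]=0
and $t4, $t4, $t3 → $t4=0&0=0
add $t5, $t5, 4 → $t5=12+4=16
add $t2, $t2, 3 → $t2=9+3=12
cmp $t2, 18  (cmp 12,18)
bne body: taken
lw $t4, 0($t5) → $t4=M[16]=20
or $t3, $t3, $t4 → $t3=0|20=20
lw $t3, 0($t5) → $t3=M[16]=20
and $t4, $t4, $t3 → $t4=20&20=20
add $t5, $t5, 4 → $t5=16+4=20
add $t2, $t2, 3 → $t2=12+3=15
cmp $t2, 18  (cmp 15,18)
bne body: taken
lw $t4, 0($t5) → $t4=M[20]=-5
or $t3, $t3, $t4 → $t3=20|(-5)=-1
lw $t3, 0($t5) → $t3=M[20]=-5
and $t4, $t4, $t3 → $t4=(-5)&(-5)=-5
add $t5, $t5, 4 → $t5=20+4=24
add $t2, $t2, 3 → $t2=15+3=18
cmp $t2, 18  (cmp 18,18)
bne body: not taken
add $t4, $t4, 14 → $t4=(-5)+14=9
sw $t3, (20) → M[20]=-5
halt.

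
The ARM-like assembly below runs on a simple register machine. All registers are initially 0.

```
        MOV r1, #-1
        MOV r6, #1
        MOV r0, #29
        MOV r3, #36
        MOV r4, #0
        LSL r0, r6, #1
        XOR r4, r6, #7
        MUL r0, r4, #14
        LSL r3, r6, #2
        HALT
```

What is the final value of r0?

84

after MOV r1, #-1: r1=-1
after MOV r6, #1: r6=1
after MOV r0, #29: r0=29
after MOV r3, #36: r3=36
after MOV r4, #0: r4=0
after LSL r0, r6, #1: r0=1<<1=2
after XOR r4, r6, #7: r4=1^7=6
after MUL r0, r4, #14: r0=6*14=84
after LSL r3, r6, #2: r3=1<<2=4
halt.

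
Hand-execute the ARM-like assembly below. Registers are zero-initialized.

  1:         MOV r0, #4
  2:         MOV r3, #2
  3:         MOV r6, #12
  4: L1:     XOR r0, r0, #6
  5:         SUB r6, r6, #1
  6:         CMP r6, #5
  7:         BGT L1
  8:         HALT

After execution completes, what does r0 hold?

2

r0=4
r3=2
r6=12
r0=4^6=2
r6=12-1=11
CMP r6, #5  (cmp 11,5)
BGT L1: taken
r0=2^6=4
r6=11-1=10
CMP r6, #5  (cmp 10,5)
BGT L1: taken
r0=4^6=2
r6=10-1=9
CMP r6, #5  (cmp 9,5)
BGT L1: taken
r0=2^6=4
r6=9-1=8
CMP r6, #5  (cmp 8,5)
BGT L1: taken
r0=4^6=2
r6=8-1=7
CMP r6, #5  (cmp 7,5)
BGT L1: taken
r0=2^6=4
r6=7-1=6
CMP r6, #5  (cmp 6,5)
BGT L1: taken
r0=4^6=2
r6=6-1=5
CMP r6, #5  (cmp 5,5)
BGT L1: not taken
halt.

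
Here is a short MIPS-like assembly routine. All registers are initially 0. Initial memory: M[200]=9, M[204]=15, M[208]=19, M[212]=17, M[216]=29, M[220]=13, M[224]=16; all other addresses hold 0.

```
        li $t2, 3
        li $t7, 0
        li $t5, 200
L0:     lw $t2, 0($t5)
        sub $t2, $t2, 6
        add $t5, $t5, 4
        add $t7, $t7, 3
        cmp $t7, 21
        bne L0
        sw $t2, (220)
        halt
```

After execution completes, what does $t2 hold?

10

li $t2, 3 → $t2=3
li $t7, 0 → $t7=0
li $t5, 200 → $t5=200
lw $t2, 0($t5) → $t2=M[200]=9
sub $t2, $t2, 6 → $t2=9-6=3
add $t5, $t5, 4 → $t5=200+4=204
add $t7, $t7, 3 → $t7=0+3=3
cmp $t7, 21  (cmp 3,21)
bne L0: taken
lw $t2, 0($t5) → $t2=M[204]=15
sub $t2, $t2, 6 → $t2=15-6=9
add $t5, $t5, 4 → $t5=204+4=208
add $t7, $t7, 3 → $t7=3+3=6
cmp $t7, 21  (cmp 6,21)
bne L0: taken
lw $t2, 0($t5) → $t2=M[208]=19
sub $t2, $t2, 6 → $t2=19-6=13
add $t5, $t5, 4 → $t5=208+4=212
add $t7, $t7, 3 → $t7=6+3=9
cmp $t7, 21  (cmp 9,21)
bne L0: taken
lw $t2, 0($t5) → $t2=M[212]=17
sub $t2, $t2, 6 → $t2=17-6=11
add $t5, $t5, 4 → $t5=212+4=216
add $t7, $t7, 3 → $t7=9+3=12
cmp $t7, 21  (cmp 12,21)
bne L0: taken
lw $t2, 0($t5) → $t2=M[216]=29
sub $t2, $t2, 6 → $t2=29-6=23
add $t5, $t5, 4 → $t5=216+4=220
add $t7, $t7, 3 → $t7=12+3=15
cmp $t7, 21  (cmp 15,21)
bne L0: taken
lw $t2, 0($t5) → $t2=M[220]=13
sub $t2, $t2, 6 → $t2=13-6=7
add $t5, $t5, 4 → $t5=220+4=224
add $t7, $t7, 3 → $t7=15+3=18
cmp $t7, 21  (cmp 18,21)
bne L0: taken
lw $t2, 0($t5) → $t2=M[224]=16
sub $t2, $t2, 6 → $t2=16-6=10
add $t5, $t5, 4 → $t5=224+4=228
add $t7, $t7, 3 → $t7=18+3=21
cmp $t7, 21  (cmp 21,21)
bne L0: not taken
sw $t2, (220) → M[220]=10
halt.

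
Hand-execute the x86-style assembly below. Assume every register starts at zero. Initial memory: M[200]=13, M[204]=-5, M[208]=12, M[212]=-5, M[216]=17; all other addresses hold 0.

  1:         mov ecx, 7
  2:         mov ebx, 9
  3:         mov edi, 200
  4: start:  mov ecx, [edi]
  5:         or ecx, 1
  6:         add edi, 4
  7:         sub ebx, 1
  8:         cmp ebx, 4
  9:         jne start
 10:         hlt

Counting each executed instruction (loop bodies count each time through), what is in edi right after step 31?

ecx=7
ebx=9
edi=200
ecx=M[200]=13
ecx=13|1=13
edi=200+4=204
ebx=9-1=8
cmp ebx, 4  (cmp 8,4)
jne start: taken
ecx=M[204]=-5
ecx=(-5)|1=-5
edi=204+4=208
ebx=8-1=7
cmp ebx, 4  (cmp 7,4)
jne start: taken
ecx=M[208]=12
ecx=12|1=13
edi=208+4=212
ebx=7-1=6
cmp ebx, 4  (cmp 6,4)
jne start: taken
ecx=M[212]=-5
ecx=(-5)|1=-5
edi=212+4=216
ebx=6-1=5
cmp ebx, 4  (cmp 5,4)
jne start: taken
ecx=M[216]=17
ecx=17|1=17
edi=216+4=220
ebx=5-1=4
After step 31: edi = 220.

220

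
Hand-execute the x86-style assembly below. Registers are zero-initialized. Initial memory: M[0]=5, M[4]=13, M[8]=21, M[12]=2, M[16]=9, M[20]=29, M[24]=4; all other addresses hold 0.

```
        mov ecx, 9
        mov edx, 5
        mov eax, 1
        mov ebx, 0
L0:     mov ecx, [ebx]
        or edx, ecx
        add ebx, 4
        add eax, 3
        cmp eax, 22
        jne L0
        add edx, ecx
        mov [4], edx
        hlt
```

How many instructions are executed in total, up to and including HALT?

ecx=9
edx=5
eax=1
ebx=0
ecx=M[0]=5
edx=5|5=5
ebx=0+4=4
eax=1+3=4
cmp eax, 22  (cmp 4,22)
jne L0: taken
ecx=M[4]=13
edx=5|13=13
ebx=4+4=8
eax=4+3=7
cmp eax, 22  (cmp 7,22)
jne L0: taken
ecx=M[8]=21
edx=13|21=29
ebx=8+4=12
eax=7+3=10
cmp eax, 22  (cmp 10,22)
jne L0: taken
ecx=M[12]=2
edx=29|2=31
ebx=12+4=16
eax=10+3=13
cmp eax, 22  (cmp 13,22)
jne L0: taken
ecx=M[16]=9
edx=31|9=31
ebx=16+4=20
eax=13+3=16
cmp eax, 22  (cmp 16,22)
jne L0: taken
ecx=M[20]=29
edx=31|29=31
ebx=20+4=24
eax=16+3=19
cmp eax, 22  (cmp 19,22)
jne L0: taken
ecx=M[24]=4
edx=31|4=31
ebx=24+4=28
eax=19+3=22
cmp eax, 22  (cmp 22,22)
jne L0: not taken
edx=31+4=35
mov [4], edx → M[4]=35
halt.
Total executed instructions: 49.

49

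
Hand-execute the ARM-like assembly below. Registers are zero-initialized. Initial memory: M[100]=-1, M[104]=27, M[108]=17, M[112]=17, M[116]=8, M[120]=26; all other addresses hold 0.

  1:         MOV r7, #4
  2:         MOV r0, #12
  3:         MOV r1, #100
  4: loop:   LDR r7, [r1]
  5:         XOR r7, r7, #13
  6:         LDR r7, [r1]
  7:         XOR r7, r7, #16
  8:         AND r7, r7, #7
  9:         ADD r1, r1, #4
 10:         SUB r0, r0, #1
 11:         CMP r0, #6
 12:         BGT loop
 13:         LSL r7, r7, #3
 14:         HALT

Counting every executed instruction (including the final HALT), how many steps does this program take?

59

r7=4
r0=12
r1=100
r7=M[100]=-1
r7=(-1)^13=-14
r7=M[100]=-1
r7=(-1)^16=-17
r7=(-17)&7=7
r1=100+4=104
r0=12-1=11
CMP r0, #6  (cmp 11,6)
BGT loop: taken
r7=M[104]=27
r7=27^13=22
r7=M[104]=27
r7=27^16=11
r7=11&7=3
r1=104+4=108
r0=11-1=10
CMP r0, #6  (cmp 10,6)
BGT loop: taken
r7=M[108]=17
r7=17^13=28
r7=M[108]=17
r7=17^16=1
r7=1&7=1
r1=108+4=112
r0=10-1=9
CMP r0, #6  (cmp 9,6)
BGT loop: taken
r7=M[112]=17
r7=17^13=28
r7=M[112]=17
r7=17^16=1
r7=1&7=1
r1=112+4=116
r0=9-1=8
CMP r0, #6  (cmp 8,6)
BGT loop: taken
r7=M[116]=8
r7=8^13=5
r7=M[116]=8
r7=8^16=24
r7=24&7=0
r1=116+4=120
r0=8-1=7
CMP r0, #6  (cmp 7,6)
BGT loop: taken
r7=M[120]=26
r7=26^13=23
r7=M[120]=26
r7=26^16=10
r7=10&7=2
r1=120+4=124
r0=7-1=6
CMP r0, #6  (cmp 6,6)
BGT loop: not taken
r7=2<<3=16
halt.
Total executed instructions: 59.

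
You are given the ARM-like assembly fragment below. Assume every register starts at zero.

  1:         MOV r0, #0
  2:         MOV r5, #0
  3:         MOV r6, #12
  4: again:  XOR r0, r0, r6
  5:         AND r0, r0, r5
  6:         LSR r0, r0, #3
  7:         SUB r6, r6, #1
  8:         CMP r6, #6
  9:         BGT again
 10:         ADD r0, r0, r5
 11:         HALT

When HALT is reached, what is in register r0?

after MOV r0, #0: r0=0
after MOV r5, #0: r5=0
after MOV r6, #12: r6=12
after XOR r0, r0, r6: r0=0^12=12
after AND r0, r0, r5: r0=12&0=0
after LSR r0, r0, #3: r0=0>>3=0
after SUB r6, r6, #1: r6=12-1=11
CMP r6, #6  (cmp 11,6)
BGT again: taken
after XOR r0, r0, r6: r0=0^11=11
after AND r0, r0, r5: r0=11&0=0
after LSR r0, r0, #3: r0=0>>3=0
after SUB r6, r6, #1: r6=11-1=10
CMP r6, #6  (cmp 10,6)
BGT again: taken
after XOR r0, r0, r6: r0=0^10=10
after AND r0, r0, r5: r0=10&0=0
after LSR r0, r0, #3: r0=0>>3=0
after SUB r6, r6, #1: r6=10-1=9
CMP r6, #6  (cmp 9,6)
BGT again: taken
after XOR r0, r0, r6: r0=0^9=9
after AND r0, r0, r5: r0=9&0=0
after LSR r0, r0, #3: r0=0>>3=0
after SUB r6, r6, #1: r6=9-1=8
CMP r6, #6  (cmp 8,6)
BGT again: taken
after XOR r0, r0, r6: r0=0^8=8
after AND r0, r0, r5: r0=8&0=0
after LSR r0, r0, #3: r0=0>>3=0
after SUB r6, r6, #1: r6=8-1=7
CMP r6, #6  (cmp 7,6)
BGT again: taken
after XOR r0, r0, r6: r0=0^7=7
after AND r0, r0, r5: r0=7&0=0
after LSR r0, r0, #3: r0=0>>3=0
after SUB r6, r6, #1: r6=7-1=6
CMP r6, #6  (cmp 6,6)
BGT again: not taken
after ADD r0, r0, r5: r0=0+0=0
halt.

0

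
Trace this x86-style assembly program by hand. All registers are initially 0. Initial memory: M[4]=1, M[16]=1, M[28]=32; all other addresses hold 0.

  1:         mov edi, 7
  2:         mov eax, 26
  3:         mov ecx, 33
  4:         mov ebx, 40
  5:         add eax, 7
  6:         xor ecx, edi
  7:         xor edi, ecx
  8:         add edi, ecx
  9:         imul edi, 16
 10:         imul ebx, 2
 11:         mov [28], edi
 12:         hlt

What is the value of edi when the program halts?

after mov edi, 7: edi=7
after mov eax, 26: eax=26
after mov ecx, 33: ecx=33
after mov ebx, 40: ebx=40
after add eax, 7: eax=26+7=33
after xor ecx, edi: ecx=33^7=38
after xor edi, ecx: edi=7^38=33
after add edi, ecx: edi=33+38=71
after imul edi, 16: edi=71*16=1136
after imul ebx, 2: ebx=40*2=80
mov [28], edi → M[28]=1136
halt.

1136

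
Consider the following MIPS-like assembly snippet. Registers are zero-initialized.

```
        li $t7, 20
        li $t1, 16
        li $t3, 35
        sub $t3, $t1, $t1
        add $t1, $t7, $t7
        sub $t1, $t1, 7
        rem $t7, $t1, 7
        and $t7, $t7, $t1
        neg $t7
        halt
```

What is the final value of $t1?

li $t7, 20 → $t7=20
li $t1, 16 → $t1=16
li $t3, 35 → $t3=35
sub $t3, $t1, $t1 → $t3=16-16=0
add $t1, $t7, $t7 → $t1=20+20=40
sub $t1, $t1, 7 → $t1=40-7=33
rem $t7, $t1, 7 → $t7=33%7=5
and $t7, $t7, $t1 → $t7=5&33=1
neg $t7 → $t7=-(1)=-1
halt.

33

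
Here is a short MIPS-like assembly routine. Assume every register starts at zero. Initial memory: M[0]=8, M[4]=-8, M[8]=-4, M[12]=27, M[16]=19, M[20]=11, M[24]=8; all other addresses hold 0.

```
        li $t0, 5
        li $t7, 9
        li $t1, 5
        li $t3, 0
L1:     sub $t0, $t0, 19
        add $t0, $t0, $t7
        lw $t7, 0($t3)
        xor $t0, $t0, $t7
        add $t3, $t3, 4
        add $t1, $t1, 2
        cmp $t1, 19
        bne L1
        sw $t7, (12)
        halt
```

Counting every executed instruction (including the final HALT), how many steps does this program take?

62

li $t0, 5 → $t0=5
li $t7, 9 → $t7=9
li $t1, 5 → $t1=5
li $t3, 0 → $t3=0
sub $t0, $t0, 19 → $t0=5-19=-14
add $t0, $t0, $t7 → $t0=(-14)+9=-5
lw $t7, 0($t3) → $t7=M[0]=8
xor $t0, $t0, $t7 → $t0=(-5)^8=-13
add $t3, $t3, 4 → $t3=0+4=4
add $t1, $t1, 2 → $t1=5+2=7
cmp $t1, 19  (cmp 7,19)
bne L1: taken
sub $t0, $t0, 19 → $t0=(-13)-19=-32
add $t0, $t0, $t7 → $t0=(-32)+8=-24
lw $t7, 0($t3) → $t7=M[4]=-8
xor $t0, $t0, $t7 → $t0=(-24)^(-8)=16
add $t3, $t3, 4 → $t3=4+4=8
add $t1, $t1, 2 → $t1=7+2=9
cmp $t1, 19  (cmp 9,19)
bne L1: taken
sub $t0, $t0, 19 → $t0=16-19=-3
add $t0, $t0, $t7 → $t0=(-3)+(-8)=-11
lw $t7, 0($t3) → $t7=M[8]=-4
xor $t0, $t0, $t7 → $t0=(-11)^(-4)=9
add $t3, $t3, 4 → $t3=8+4=12
add $t1, $t1, 2 → $t1=9+2=11
cmp $t1, 19  (cmp 11,19)
bne L1: taken
sub $t0, $t0, 19 → $t0=9-19=-10
add $t0, $t0, $t7 → $t0=(-10)+(-4)=-14
lw $t7, 0($t3) → $t7=M[12]=27
xor $t0, $t0, $t7 → $t0=(-14)^27=-23
add $t3, $t3, 4 → $t3=12+4=16
add $t1, $t1, 2 → $t1=11+2=13
cmp $t1, 19  (cmp 13,19)
bne L1: taken
sub $t0, $t0, 19 → $t0=(-23)-19=-42
add $t0, $t0, $t7 → $t0=(-42)+27=-15
lw $t7, 0($t3) → $t7=M[16]=19
xor $t0, $t0, $t7 → $t0=(-15)^19=-30
add $t3, $t3, 4 → $t3=16+4=20
add $t1, $t1, 2 → $t1=13+2=15
cmp $t1, 19  (cmp 15,19)
bne L1: taken
sub $t0, $t0, 19 → $t0=(-30)-19=-49
add $t0, $t0, $t7 → $t0=(-49)+19=-30
lw $t7, 0($t3) → $t7=M[20]=11
xor $t0, $t0, $t7 → $t0=(-30)^11=-23
add $t3, $t3, 4 → $t3=20+4=24
add $t1, $t1, 2 → $t1=15+2=17
cmp $t1, 19  (cmp 17,19)
bne L1: taken
sub $t0, $t0, 19 → $t0=(-23)-19=-42
add $t0, $t0, $t7 → $t0=(-42)+11=-31
lw $t7, 0($t3) → $t7=M[24]=8
xor $t0, $t0, $t7 → $t0=(-31)^8=-23
add $t3, $t3, 4 → $t3=24+4=28
add $t1, $t1, 2 → $t1=17+2=19
cmp $t1, 19  (cmp 19,19)
bne L1: not taken
sw $t7, (12) → M[12]=8
halt.
Total executed instructions: 62.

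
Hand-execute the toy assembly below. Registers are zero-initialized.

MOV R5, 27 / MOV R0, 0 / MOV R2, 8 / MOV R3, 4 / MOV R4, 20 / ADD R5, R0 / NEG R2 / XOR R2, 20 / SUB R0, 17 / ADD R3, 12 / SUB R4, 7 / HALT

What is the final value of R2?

-20

MOV R5, 27 → R5=27
MOV R0, 0 → R0=0
MOV R2, 8 → R2=8
MOV R3, 4 → R3=4
MOV R4, 20 → R4=20
ADD R5, R0 → R5=27+0=27
NEG R2 → R2=-(8)=-8
XOR R2, 20 → R2=(-8)^20=-20
SUB R0, 17 → R0=0-17=-17
ADD R3, 12 → R3=4+12=16
SUB R4, 7 → R4=20-7=13
halt.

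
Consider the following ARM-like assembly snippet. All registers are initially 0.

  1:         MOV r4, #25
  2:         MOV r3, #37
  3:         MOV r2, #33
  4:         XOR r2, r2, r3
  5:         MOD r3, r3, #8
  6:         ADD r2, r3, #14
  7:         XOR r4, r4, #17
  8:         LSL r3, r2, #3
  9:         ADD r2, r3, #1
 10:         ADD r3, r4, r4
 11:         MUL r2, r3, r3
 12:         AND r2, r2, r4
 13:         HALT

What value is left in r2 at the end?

r4=25
r3=37
r2=33
r2=33^37=4
r3=37%8=5
r2=5+14=19
r4=25^17=8
r3=19<<3=152
r2=152+1=153
r3=8+8=16
r2=16*16=256
r2=256&8=0
halt.

0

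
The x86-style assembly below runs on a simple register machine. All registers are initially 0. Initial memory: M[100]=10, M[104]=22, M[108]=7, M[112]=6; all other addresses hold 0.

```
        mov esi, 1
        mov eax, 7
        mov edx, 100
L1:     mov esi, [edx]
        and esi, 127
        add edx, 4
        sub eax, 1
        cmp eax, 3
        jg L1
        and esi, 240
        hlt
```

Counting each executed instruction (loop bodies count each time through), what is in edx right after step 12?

108

mov esi, 1 → esi=1
mov eax, 7 → eax=7
mov edx, 100 → edx=100
mov esi, [edx] → esi=M[100]=10
and esi, 127 → esi=10&127=10
add edx, 4 → edx=100+4=104
sub eax, 1 → eax=7-1=6
cmp eax, 3  (cmp 6,3)
jg L1: taken
mov esi, [edx] → esi=M[104]=22
and esi, 127 → esi=22&127=22
add edx, 4 → edx=104+4=108
After step 12: edx = 108.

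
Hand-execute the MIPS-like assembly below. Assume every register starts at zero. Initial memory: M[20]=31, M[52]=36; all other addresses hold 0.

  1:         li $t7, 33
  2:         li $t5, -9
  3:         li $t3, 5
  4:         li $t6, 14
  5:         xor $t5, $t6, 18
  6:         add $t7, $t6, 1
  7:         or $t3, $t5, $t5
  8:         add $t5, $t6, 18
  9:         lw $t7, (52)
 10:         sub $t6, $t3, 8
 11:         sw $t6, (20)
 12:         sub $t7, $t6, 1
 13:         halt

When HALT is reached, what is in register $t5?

32

$t7=33
$t5=-9
$t3=5
$t6=14
$t5=14^18=28
$t7=14+1=15
$t3=28|28=28
$t5=14+18=32
$t7=M[52]=36
$t6=28-8=20
sw $t6, (20) → M[20]=20
$t7=20-1=19
halt.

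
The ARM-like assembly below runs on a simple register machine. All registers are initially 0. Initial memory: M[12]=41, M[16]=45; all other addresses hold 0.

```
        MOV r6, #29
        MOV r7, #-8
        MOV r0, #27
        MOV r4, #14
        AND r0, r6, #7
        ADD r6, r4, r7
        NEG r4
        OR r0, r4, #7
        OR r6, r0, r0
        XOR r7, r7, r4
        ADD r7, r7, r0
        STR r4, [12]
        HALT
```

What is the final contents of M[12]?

r6=29
r7=-8
r0=27
r4=14
r0=29&7=5
r6=14+(-8)=6
r4=-(14)=-14
r0=(-14)|7=-9
r6=(-9)|(-9)=-9
r7=(-8)^(-14)=10
r7=10+(-9)=1
STR r4, [12] → M[12]=-14
halt.

-14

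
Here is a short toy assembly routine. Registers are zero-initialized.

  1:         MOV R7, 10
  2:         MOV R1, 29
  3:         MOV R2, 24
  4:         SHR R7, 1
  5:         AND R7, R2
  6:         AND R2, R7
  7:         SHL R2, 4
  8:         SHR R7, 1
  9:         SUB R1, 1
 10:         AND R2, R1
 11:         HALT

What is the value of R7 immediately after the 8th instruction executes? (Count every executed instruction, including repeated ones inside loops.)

R7=10
R1=29
R2=24
R7=10>>1=5
R7=5&24=0
R2=24&0=0
R2=0<<4=0
R7=0>>1=0
After step 8: R7 = 0.

0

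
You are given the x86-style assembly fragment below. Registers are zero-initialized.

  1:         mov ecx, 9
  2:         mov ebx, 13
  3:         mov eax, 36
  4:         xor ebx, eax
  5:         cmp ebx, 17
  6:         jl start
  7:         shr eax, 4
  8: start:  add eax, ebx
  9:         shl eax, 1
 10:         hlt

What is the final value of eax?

86

mov ecx, 9 → ecx=9
mov ebx, 13 → ebx=13
mov eax, 36 → eax=36
xor ebx, eax → ebx=13^36=41
cmp ebx, 17  (cmp 41,17)
jl start: not taken
shr eax, 4 → eax=36>>4=2
add eax, ebx → eax=2+41=43
shl eax, 1 → eax=43<<1=86
halt.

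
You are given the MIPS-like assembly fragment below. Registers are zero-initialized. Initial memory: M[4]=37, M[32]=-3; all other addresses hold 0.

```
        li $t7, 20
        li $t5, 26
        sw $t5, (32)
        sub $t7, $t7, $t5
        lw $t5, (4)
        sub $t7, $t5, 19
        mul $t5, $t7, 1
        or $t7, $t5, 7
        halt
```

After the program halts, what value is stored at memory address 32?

after li $t7, 20: $t7=20
after li $t5, 26: $t5=26
sw $t5, (32) → M[32]=26
after sub $t7, $t7, $t5: $t7=20-26=-6
after lw $t5, (4): $t5=M[4]=37
after sub $t7, $t5, 19: $t7=37-19=18
after mul $t5, $t7, 1: $t5=18*1=18
after or $t7, $t5, 7: $t7=18|7=23
halt.

26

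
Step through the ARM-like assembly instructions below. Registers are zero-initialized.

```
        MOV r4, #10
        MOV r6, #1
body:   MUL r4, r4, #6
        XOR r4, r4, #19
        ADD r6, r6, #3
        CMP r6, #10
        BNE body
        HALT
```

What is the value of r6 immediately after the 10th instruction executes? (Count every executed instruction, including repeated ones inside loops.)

7

after MOV r4, #10: r4=10
after MOV r6, #1: r6=1
after MUL r4, r4, #6: r4=10*6=60
after XOR r4, r4, #19: r4=60^19=47
after ADD r6, r6, #3: r6=1+3=4
CMP r6, #10  (cmp 4,10)
BNE body: taken
after MUL r4, r4, #6: r4=47*6=282
after XOR r4, r4, #19: r4=282^19=265
after ADD r6, r6, #3: r6=4+3=7
After step 10: r6 = 7.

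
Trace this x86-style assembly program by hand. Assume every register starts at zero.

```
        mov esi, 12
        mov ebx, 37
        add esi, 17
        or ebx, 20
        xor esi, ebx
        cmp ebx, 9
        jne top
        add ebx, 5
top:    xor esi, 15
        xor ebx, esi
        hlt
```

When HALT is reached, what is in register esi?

mov esi, 12 → esi=12
mov ebx, 37 → ebx=37
add esi, 17 → esi=12+17=29
or ebx, 20 → ebx=37|20=53
xor esi, ebx → esi=29^53=40
cmp ebx, 9  (cmp 53,9)
jne top: taken
xor esi, 15 → esi=40^15=39
xor ebx, esi → ebx=53^39=18
halt.

39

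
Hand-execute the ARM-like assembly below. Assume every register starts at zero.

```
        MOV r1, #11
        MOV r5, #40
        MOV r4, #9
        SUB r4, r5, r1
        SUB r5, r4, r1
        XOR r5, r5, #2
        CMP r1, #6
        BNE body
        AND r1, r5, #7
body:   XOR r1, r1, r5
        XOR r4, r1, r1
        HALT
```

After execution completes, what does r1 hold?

MOV r1, #11 → r1=11
MOV r5, #40 → r5=40
MOV r4, #9 → r4=9
SUB r4, r5, r1 → r4=40-11=29
SUB r5, r4, r1 → r5=29-11=18
XOR r5, r5, #2 → r5=18^2=16
CMP r1, #6  (cmp 11,6)
BNE body: taken
XOR r1, r1, r5 → r1=11^16=27
XOR r4, r1, r1 → r4=27^27=0
halt.

27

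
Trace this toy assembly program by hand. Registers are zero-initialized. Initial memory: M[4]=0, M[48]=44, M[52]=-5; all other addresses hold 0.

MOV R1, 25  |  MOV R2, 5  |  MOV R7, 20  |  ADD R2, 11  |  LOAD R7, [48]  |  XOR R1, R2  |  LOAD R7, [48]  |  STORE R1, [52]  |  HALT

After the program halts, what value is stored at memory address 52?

after MOV R1, 25: R1=25
after MOV R2, 5: R2=5
after MOV R7, 20: R7=20
after ADD R2, 11: R2=5+11=16
after LOAD R7, [48]: R7=M[48]=44
after XOR R1, R2: R1=25^16=9
after LOAD R7, [48]: R7=M[48]=44
STORE R1, [52] → M[52]=9
halt.

9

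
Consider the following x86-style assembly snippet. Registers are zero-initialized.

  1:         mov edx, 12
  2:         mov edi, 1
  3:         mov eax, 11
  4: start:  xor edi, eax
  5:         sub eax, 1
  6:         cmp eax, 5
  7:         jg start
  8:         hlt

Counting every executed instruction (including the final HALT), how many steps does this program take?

edx=12
edi=1
eax=11
edi=1^11=10
eax=11-1=10
cmp eax, 5  (cmp 10,5)
jg start: taken
edi=10^10=0
eax=10-1=9
cmp eax, 5  (cmp 9,5)
jg start: taken
edi=0^9=9
eax=9-1=8
cmp eax, 5  (cmp 8,5)
jg start: taken
edi=9^8=1
eax=8-1=7
cmp eax, 5  (cmp 7,5)
jg start: taken
edi=1^7=6
eax=7-1=6
cmp eax, 5  (cmp 6,5)
jg start: taken
edi=6^6=0
eax=6-1=5
cmp eax, 5  (cmp 5,5)
jg start: not taken
halt.
Total executed instructions: 28.

28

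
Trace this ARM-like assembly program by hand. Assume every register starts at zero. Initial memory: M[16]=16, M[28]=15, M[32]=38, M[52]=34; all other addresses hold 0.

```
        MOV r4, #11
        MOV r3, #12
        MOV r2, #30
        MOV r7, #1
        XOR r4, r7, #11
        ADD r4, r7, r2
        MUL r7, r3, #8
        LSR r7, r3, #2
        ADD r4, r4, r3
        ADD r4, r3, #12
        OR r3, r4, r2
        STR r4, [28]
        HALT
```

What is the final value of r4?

24

after MOV r4, #11: r4=11
after MOV r3, #12: r3=12
after MOV r2, #30: r2=30
after MOV r7, #1: r7=1
after XOR r4, r7, #11: r4=1^11=10
after ADD r4, r7, r2: r4=1+30=31
after MUL r7, r3, #8: r7=12*8=96
after LSR r7, r3, #2: r7=12>>2=3
after ADD r4, r4, r3: r4=31+12=43
after ADD r4, r3, #12: r4=12+12=24
after OR r3, r4, r2: r3=24|30=30
STR r4, [28] → M[28]=24
halt.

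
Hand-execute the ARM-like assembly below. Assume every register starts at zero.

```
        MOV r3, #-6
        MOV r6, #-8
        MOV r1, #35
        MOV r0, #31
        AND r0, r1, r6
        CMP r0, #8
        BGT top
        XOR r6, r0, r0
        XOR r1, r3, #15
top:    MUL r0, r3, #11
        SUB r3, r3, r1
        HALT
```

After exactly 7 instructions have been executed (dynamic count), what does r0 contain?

MOV r3, #-6 → r3=-6
MOV r6, #-8 → r6=-8
MOV r1, #35 → r1=35
MOV r0, #31 → r0=31
AND r0, r1, r6 → r0=35&(-8)=32
CMP r0, #8  (cmp 32,8)
BGT top: taken
After step 7: r0 = 32.

32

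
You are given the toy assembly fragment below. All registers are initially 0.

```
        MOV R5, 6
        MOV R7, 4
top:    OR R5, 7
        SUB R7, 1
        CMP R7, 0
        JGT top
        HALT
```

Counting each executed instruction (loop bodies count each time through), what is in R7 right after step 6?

R5=6
R7=4
R5=6|7=7
R7=4-1=3
CMP R7, 0  (cmp 3,0)
JGT top: taken
After step 6: R7 = 3.

3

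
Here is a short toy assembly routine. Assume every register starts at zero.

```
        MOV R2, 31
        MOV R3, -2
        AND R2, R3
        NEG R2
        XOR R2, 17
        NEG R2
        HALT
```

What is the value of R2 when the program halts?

13

after MOV R2, 31: R2=31
after MOV R3, -2: R3=-2
after AND R2, R3: R2=31&(-2)=30
after NEG R2: R2=-(30)=-30
after XOR R2, 17: R2=(-30)^17=-13
after NEG R2: R2=-(-13)=13
halt.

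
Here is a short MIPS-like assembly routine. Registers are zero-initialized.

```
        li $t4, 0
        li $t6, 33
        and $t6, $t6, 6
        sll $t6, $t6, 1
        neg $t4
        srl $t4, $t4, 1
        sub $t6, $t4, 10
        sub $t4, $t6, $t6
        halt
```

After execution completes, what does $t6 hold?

-10

li $t4, 0 → $t4=0
li $t6, 33 → $t6=33
and $t6, $t6, 6 → $t6=33&6=0
sll $t6, $t6, 1 → $t6=0<<1=0
neg $t4 → $t4=-(0)=0
srl $t4, $t4, 1 → $t4=0>>1=0
sub $t6, $t4, 10 → $t6=0-10=-10
sub $t4, $t6, $t6 → $t4=(-10)-(-10)=0
halt.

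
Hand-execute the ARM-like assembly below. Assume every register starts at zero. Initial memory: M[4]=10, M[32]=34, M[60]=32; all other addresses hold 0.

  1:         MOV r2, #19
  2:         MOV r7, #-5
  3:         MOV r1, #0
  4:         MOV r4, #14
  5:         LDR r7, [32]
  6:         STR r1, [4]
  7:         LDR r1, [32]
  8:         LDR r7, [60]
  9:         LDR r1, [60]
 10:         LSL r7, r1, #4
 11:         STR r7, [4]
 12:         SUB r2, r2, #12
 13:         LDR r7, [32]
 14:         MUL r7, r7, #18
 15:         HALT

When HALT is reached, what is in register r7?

612

after MOV r2, #19: r2=19
after MOV r7, #-5: r7=-5
after MOV r1, #0: r1=0
after MOV r4, #14: r4=14
after LDR r7, [32]: r7=M[32]=34
STR r1, [4] → M[4]=0
after LDR r1, [32]: r1=M[32]=34
after LDR r7, [60]: r7=M[60]=32
after LDR r1, [60]: r1=M[60]=32
after LSL r7, r1, #4: r7=32<<4=512
STR r7, [4] → M[4]=512
after SUB r2, r2, #12: r2=19-12=7
after LDR r7, [32]: r7=M[32]=34
after MUL r7, r7, #18: r7=34*18=612
halt.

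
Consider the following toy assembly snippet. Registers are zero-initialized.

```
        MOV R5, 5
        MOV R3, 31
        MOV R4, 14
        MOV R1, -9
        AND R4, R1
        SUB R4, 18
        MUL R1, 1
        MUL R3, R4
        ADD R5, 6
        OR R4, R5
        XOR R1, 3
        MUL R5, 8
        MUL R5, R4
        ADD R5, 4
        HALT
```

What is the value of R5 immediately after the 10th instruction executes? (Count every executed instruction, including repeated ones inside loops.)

11

R5=5
R3=31
R4=14
R1=-9
R4=14&(-9)=6
R4=6-18=-12
R1=(-9)*1=-9
R3=31*(-12)=-372
R5=5+6=11
R4=(-12)|11=-1
After step 10: R5 = 11.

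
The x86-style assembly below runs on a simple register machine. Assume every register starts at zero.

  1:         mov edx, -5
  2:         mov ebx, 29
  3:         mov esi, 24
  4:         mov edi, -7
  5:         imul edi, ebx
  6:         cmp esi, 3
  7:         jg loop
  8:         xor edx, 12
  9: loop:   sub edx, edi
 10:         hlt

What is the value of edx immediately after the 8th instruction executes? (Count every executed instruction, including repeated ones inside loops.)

mov edx, -5 → edx=-5
mov ebx, 29 → ebx=29
mov esi, 24 → esi=24
mov edi, -7 → edi=-7
imul edi, ebx → edi=(-7)*29=-203
cmp esi, 3  (cmp 24,3)
jg loop: taken
sub edx, edi → edx=(-5)-(-203)=198
After step 8: edx = 198.

198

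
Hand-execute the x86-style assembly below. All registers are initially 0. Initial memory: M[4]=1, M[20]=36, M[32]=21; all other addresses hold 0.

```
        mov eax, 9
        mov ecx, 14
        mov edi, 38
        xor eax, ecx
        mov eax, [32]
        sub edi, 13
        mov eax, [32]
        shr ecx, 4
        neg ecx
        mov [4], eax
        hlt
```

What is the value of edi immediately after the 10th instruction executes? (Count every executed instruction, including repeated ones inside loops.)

after mov eax, 9: eax=9
after mov ecx, 14: ecx=14
after mov edi, 38: edi=38
after xor eax, ecx: eax=9^14=7
after mov eax, [32]: eax=M[32]=21
after sub edi, 13: edi=38-13=25
after mov eax, [32]: eax=M[32]=21
after shr ecx, 4: ecx=14>>4=0
after neg ecx: ecx=-(0)=0
mov [4], eax → M[4]=21
After step 10: edi = 25.

25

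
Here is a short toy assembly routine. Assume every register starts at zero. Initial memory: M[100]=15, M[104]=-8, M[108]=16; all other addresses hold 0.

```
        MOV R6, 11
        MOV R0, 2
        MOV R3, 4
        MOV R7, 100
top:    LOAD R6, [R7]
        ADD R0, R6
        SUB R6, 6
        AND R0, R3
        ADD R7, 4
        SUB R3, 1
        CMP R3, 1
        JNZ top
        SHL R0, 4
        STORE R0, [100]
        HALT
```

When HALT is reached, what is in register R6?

10

MOV R6, 11 → R6=11
MOV R0, 2 → R0=2
MOV R3, 4 → R3=4
MOV R7, 100 → R7=100
LOAD R6, [R7] → R6=M[100]=15
ADD R0, R6 → R0=2+15=17
SUB R6, 6 → R6=15-6=9
AND R0, R3 → R0=17&4=0
ADD R7, 4 → R7=100+4=104
SUB R3, 1 → R3=4-1=3
CMP R3, 1  (cmp 3,1)
JNZ top: taken
LOAD R6, [R7] → R6=M[104]=-8
ADD R0, R6 → R0=0+(-8)=-8
SUB R6, 6 → R6=(-8)-6=-14
AND R0, R3 → R0=(-8)&3=0
ADD R7, 4 → R7=104+4=108
SUB R3, 1 → R3=3-1=2
CMP R3, 1  (cmp 2,1)
JNZ top: taken
LOAD R6, [R7] → R6=M[108]=16
ADD R0, R6 → R0=0+16=16
SUB R6, 6 → R6=16-6=10
AND R0, R3 → R0=16&2=0
ADD R7, 4 → R7=108+4=112
SUB R3, 1 → R3=2-1=1
CMP R3, 1  (cmp 1,1)
JNZ top: not taken
SHL R0, 4 → R0=0<<4=0
STORE R0, [100] → M[100]=0
halt.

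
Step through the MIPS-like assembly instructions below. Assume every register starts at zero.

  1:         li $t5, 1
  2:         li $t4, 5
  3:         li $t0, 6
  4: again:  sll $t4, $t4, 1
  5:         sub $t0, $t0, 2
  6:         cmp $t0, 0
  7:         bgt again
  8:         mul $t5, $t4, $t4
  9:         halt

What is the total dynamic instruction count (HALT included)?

17

li $t5, 1 → $t5=1
li $t4, 5 → $t4=5
li $t0, 6 → $t0=6
sll $t4, $t4, 1 → $t4=5<<1=10
sub $t0, $t0, 2 → $t0=6-2=4
cmp $t0, 0  (cmp 4,0)
bgt again: taken
sll $t4, $t4, 1 → $t4=10<<1=20
sub $t0, $t0, 2 → $t0=4-2=2
cmp $t0, 0  (cmp 2,0)
bgt again: taken
sll $t4, $t4, 1 → $t4=20<<1=40
sub $t0, $t0, 2 → $t0=2-2=0
cmp $t0, 0  (cmp 0,0)
bgt again: not taken
mul $t5, $t4, $t4 → $t5=40*40=1600
halt.
Total executed instructions: 17.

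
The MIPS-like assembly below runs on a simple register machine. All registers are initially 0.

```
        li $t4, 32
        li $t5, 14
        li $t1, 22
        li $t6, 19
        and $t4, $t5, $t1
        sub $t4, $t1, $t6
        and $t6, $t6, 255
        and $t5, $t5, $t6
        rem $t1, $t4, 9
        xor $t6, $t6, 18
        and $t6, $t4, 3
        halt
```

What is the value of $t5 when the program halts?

after li $t4, 32: $t4=32
after li $t5, 14: $t5=14
after li $t1, 22: $t1=22
after li $t6, 19: $t6=19
after and $t4, $t5, $t1: $t4=14&22=6
after sub $t4, $t1, $t6: $t4=22-19=3
after and $t6, $t6, 255: $t6=19&255=19
after and $t5, $t5, $t6: $t5=14&19=2
after rem $t1, $t4, 9: $t1=3%9=3
after xor $t6, $t6, 18: $t6=19^18=1
after and $t6, $t4, 3: $t6=3&3=3
halt.

2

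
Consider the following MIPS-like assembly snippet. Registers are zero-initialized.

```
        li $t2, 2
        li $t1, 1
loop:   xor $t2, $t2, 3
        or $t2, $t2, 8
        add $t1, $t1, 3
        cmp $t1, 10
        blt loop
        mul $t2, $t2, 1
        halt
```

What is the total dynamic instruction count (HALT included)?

19

after li $t2, 2: $t2=2
after li $t1, 1: $t1=1
after xor $t2, $t2, 3: $t2=2^3=1
after or $t2, $t2, 8: $t2=1|8=9
after add $t1, $t1, 3: $t1=1+3=4
cmp $t1, 10  (cmp 4,10)
blt loop: taken
after xor $t2, $t2, 3: $t2=9^3=10
after or $t2, $t2, 8: $t2=10|8=10
after add $t1, $t1, 3: $t1=4+3=7
cmp $t1, 10  (cmp 7,10)
blt loop: taken
after xor $t2, $t2, 3: $t2=10^3=9
after or $t2, $t2, 8: $t2=9|8=9
after add $t1, $t1, 3: $t1=7+3=10
cmp $t1, 10  (cmp 10,10)
blt loop: not taken
after mul $t2, $t2, 1: $t2=9*1=9
halt.
Total executed instructions: 19.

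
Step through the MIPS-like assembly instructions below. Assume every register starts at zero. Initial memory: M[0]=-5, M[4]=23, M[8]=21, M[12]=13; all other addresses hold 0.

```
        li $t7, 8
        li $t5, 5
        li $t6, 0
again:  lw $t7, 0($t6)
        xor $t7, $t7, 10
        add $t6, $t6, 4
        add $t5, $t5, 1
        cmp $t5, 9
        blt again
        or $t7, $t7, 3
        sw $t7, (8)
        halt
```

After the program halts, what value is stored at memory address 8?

$t7=8
$t5=5
$t6=0
$t7=M[0]=-5
$t7=(-5)^10=-15
$t6=0+4=4
$t5=5+1=6
cmp $t5, 9  (cmp 6,9)
blt again: taken
$t7=M[4]=23
$t7=23^10=29
$t6=4+4=8
$t5=6+1=7
cmp $t5, 9  (cmp 7,9)
blt again: taken
$t7=M[8]=21
$t7=21^10=31
$t6=8+4=12
$t5=7+1=8
cmp $t5, 9  (cmp 8,9)
blt again: taken
$t7=M[12]=13
$t7=13^10=7
$t6=12+4=16
$t5=8+1=9
cmp $t5, 9  (cmp 9,9)
blt again: not taken
$t7=7|3=7
sw $t7, (8) → M[8]=7
halt.

7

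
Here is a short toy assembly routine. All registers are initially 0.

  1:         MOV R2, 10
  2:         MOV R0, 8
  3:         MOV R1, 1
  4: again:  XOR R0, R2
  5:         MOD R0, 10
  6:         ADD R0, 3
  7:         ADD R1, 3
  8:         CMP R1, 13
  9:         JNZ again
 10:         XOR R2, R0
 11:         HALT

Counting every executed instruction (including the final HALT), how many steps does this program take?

MOV R2, 10 → R2=10
MOV R0, 8 → R0=8
MOV R1, 1 → R1=1
XOR R0, R2 → R0=8^10=2
MOD R0, 10 → R0=2%10=2
ADD R0, 3 → R0=2+3=5
ADD R1, 3 → R1=1+3=4
CMP R1, 13  (cmp 4,13)
JNZ again: taken
XOR R0, R2 → R0=5^10=15
MOD R0, 10 → R0=15%10=5
ADD R0, 3 → R0=5+3=8
ADD R1, 3 → R1=4+3=7
CMP R1, 13  (cmp 7,13)
JNZ again: taken
XOR R0, R2 → R0=8^10=2
MOD R0, 10 → R0=2%10=2
ADD R0, 3 → R0=2+3=5
ADD R1, 3 → R1=7+3=10
CMP R1, 13  (cmp 10,13)
JNZ again: taken
XOR R0, R2 → R0=5^10=15
MOD R0, 10 → R0=15%10=5
ADD R0, 3 → R0=5+3=8
ADD R1, 3 → R1=10+3=13
CMP R1, 13  (cmp 13,13)
JNZ again: not taken
XOR R2, R0 → R2=10^8=2
halt.
Total executed instructions: 29.

29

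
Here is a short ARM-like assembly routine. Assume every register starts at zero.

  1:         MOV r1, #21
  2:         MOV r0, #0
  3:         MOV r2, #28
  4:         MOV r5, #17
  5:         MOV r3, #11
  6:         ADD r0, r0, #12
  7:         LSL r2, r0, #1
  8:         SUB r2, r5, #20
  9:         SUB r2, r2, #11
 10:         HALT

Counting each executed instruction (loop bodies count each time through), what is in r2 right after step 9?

-14

r1=21
r0=0
r2=28
r5=17
r3=11
r0=0+12=12
r2=12<<1=24
r2=17-20=-3
r2=(-3)-11=-14
After step 9: r2 = -14.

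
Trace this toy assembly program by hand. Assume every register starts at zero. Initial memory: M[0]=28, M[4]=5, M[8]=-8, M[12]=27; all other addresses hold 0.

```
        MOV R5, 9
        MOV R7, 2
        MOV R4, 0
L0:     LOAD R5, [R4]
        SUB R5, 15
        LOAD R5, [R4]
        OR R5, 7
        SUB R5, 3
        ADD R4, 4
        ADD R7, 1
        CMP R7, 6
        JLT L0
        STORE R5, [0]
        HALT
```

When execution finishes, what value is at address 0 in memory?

after MOV R5, 9: R5=9
after MOV R7, 2: R7=2
after MOV R4, 0: R4=0
after LOAD R5, [R4]: R5=M[0]=28
after SUB R5, 15: R5=28-15=13
after LOAD R5, [R4]: R5=M[0]=28
after OR R5, 7: R5=28|7=31
after SUB R5, 3: R5=31-3=28
after ADD R4, 4: R4=0+4=4
after ADD R7, 1: R7=2+1=3
CMP R7, 6  (cmp 3,6)
JLT L0: taken
after LOAD R5, [R4]: R5=M[4]=5
after SUB R5, 15: R5=5-15=-10
after LOAD R5, [R4]: R5=M[4]=5
after OR R5, 7: R5=5|7=7
after SUB R5, 3: R5=7-3=4
after ADD R4, 4: R4=4+4=8
after ADD R7, 1: R7=3+1=4
CMP R7, 6  (cmp 4,6)
JLT L0: taken
after LOAD R5, [R4]: R5=M[8]=-8
after SUB R5, 15: R5=(-8)-15=-23
after LOAD R5, [R4]: R5=M[8]=-8
after OR R5, 7: R5=(-8)|7=-1
after SUB R5, 3: R5=(-1)-3=-4
after ADD R4, 4: R4=8+4=12
after ADD R7, 1: R7=4+1=5
CMP R7, 6  (cmp 5,6)
JLT L0: taken
after LOAD R5, [R4]: R5=M[12]=27
after SUB R5, 15: R5=27-15=12
after LOAD R5, [R4]: R5=M[12]=27
after OR R5, 7: R5=27|7=31
after SUB R5, 3: R5=31-3=28
after ADD R4, 4: R4=12+4=16
after ADD R7, 1: R7=5+1=6
CMP R7, 6  (cmp 6,6)
JLT L0: not taken
STORE R5, [0] → M[0]=28
halt.

28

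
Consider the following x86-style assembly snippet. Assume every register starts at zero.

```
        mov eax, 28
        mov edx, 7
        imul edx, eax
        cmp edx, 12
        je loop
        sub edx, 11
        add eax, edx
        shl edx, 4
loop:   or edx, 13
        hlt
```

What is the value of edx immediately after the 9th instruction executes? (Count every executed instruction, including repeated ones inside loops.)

eax=28
edx=7
edx=7*28=196
cmp edx, 12  (cmp 196,12)
je loop: not taken
edx=196-11=185
eax=28+185=213
edx=185<<4=2960
edx=2960|13=2973
After step 9: edx = 2973.

2973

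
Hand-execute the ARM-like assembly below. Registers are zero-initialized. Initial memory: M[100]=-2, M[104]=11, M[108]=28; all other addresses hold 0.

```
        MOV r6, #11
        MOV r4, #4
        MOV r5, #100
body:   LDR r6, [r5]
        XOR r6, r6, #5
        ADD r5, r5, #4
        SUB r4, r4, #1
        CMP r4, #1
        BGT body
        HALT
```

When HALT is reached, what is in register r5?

r6=11
r4=4
r5=100
r6=M[100]=-2
r6=(-2)^5=-5
r5=100+4=104
r4=4-1=3
CMP r4, #1  (cmp 3,1)
BGT body: taken
r6=M[104]=11
r6=11^5=14
r5=104+4=108
r4=3-1=2
CMP r4, #1  (cmp 2,1)
BGT body: taken
r6=M[108]=28
r6=28^5=25
r5=108+4=112
r4=2-1=1
CMP r4, #1  (cmp 1,1)
BGT body: not taken
halt.

112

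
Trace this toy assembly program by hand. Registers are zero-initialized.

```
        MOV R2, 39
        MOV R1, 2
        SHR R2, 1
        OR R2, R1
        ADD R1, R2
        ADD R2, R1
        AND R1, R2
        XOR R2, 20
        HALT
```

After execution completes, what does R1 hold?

0

MOV R2, 39 → R2=39
MOV R1, 2 → R1=2
SHR R2, 1 → R2=39>>1=19
OR R2, R1 → R2=19|2=19
ADD R1, R2 → R1=2+19=21
ADD R2, R1 → R2=19+21=40
AND R1, R2 → R1=21&40=0
XOR R2, 20 → R2=40^20=60
halt.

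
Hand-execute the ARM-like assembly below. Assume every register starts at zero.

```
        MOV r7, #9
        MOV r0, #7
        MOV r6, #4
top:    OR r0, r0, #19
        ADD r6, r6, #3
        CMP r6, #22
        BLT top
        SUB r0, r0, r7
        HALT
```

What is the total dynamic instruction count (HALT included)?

after MOV r7, #9: r7=9
after MOV r0, #7: r0=7
after MOV r6, #4: r6=4
after OR r0, r0, #19: r0=7|19=23
after ADD r6, r6, #3: r6=4+3=7
CMP r6, #22  (cmp 7,22)
BLT top: taken
after OR r0, r0, #19: r0=23|19=23
after ADD r6, r6, #3: r6=7+3=10
CMP r6, #22  (cmp 10,22)
BLT top: taken
after OR r0, r0, #19: r0=23|19=23
after ADD r6, r6, #3: r6=10+3=13
CMP r6, #22  (cmp 13,22)
BLT top: taken
after OR r0, r0, #19: r0=23|19=23
after ADD r6, r6, #3: r6=13+3=16
CMP r6, #22  (cmp 16,22)
BLT top: taken
after OR r0, r0, #19: r0=23|19=23
after ADD r6, r6, #3: r6=16+3=19
CMP r6, #22  (cmp 19,22)
BLT top: taken
after OR r0, r0, #19: r0=23|19=23
after ADD r6, r6, #3: r6=19+3=22
CMP r6, #22  (cmp 22,22)
BLT top: not taken
after SUB r0, r0, r7: r0=23-9=14
halt.
Total executed instructions: 29.

29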